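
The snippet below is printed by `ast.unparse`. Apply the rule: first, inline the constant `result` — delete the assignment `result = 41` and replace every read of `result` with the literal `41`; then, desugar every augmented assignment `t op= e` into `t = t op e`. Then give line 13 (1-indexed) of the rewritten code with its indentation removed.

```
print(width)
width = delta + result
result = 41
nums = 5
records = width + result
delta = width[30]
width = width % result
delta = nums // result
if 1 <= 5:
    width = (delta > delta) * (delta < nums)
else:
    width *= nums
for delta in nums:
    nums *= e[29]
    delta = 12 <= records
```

Transformed code:
print(width)
width = delta + 41
nums = 5
records = width + 41
delta = width[30]
width = width % 41
delta = nums // 41
if 1 <= 5:
    width = (delta > delta) * (delta < nums)
else:
    width = width * nums
for delta in nums:
    nums = nums * e[29]
    delta = 12 <= records

nums = nums * e[29]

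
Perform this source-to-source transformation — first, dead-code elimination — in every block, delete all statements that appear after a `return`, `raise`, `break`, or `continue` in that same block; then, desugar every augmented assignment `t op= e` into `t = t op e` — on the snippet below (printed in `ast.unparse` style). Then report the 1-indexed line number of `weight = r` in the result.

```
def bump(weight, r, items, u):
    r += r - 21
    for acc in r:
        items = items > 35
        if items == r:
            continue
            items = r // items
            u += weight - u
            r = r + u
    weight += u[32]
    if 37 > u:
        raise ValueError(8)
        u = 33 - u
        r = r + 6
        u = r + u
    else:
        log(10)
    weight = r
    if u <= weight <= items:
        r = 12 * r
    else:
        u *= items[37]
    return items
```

12

Transformed code:
def bump(weight, r, items, u):
    r = r + (r - 21)
    for acc in r:
        items = items > 35
        if items == r:
            continue
    weight = weight + u[32]
    if 37 > u:
        raise ValueError(8)
    else:
        log(10)
    weight = r
    if u <= weight <= items:
        r = 12 * r
    else:
        u = u * items[37]
    return items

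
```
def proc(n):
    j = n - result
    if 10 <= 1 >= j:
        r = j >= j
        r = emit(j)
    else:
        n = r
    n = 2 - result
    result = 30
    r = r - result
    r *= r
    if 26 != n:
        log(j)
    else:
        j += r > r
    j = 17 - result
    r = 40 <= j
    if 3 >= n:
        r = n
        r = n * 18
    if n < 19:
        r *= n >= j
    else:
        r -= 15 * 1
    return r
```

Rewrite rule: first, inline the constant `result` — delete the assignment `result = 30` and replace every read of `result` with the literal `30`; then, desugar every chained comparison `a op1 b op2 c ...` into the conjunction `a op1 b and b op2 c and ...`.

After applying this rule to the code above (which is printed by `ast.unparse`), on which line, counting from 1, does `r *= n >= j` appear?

Transformed code:
def proc(n):
    j = n - 30
    if 10 <= 1 and 1 >= j:
        r = j >= j
        r = emit(j)
    else:
        n = r
    n = 2 - 30
    r = r - 30
    r *= r
    if 26 != n:
        log(j)
    else:
        j += r > r
    j = 17 - 30
    r = 40 <= j
    if 3 >= n:
        r = n
        r = n * 18
    if n < 19:
        r *= n >= j
    else:
        r -= 15 * 1
    return r

21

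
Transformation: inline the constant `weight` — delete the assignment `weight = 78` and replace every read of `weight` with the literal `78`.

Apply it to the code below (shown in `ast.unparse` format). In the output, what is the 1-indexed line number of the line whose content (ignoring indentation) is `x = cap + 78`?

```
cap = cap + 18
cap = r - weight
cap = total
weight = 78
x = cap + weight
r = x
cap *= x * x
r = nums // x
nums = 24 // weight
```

Transformed code:
cap = cap + 18
cap = r - 78
cap = total
x = cap + 78
r = x
cap *= x * x
r = nums // x
nums = 24 // 78

4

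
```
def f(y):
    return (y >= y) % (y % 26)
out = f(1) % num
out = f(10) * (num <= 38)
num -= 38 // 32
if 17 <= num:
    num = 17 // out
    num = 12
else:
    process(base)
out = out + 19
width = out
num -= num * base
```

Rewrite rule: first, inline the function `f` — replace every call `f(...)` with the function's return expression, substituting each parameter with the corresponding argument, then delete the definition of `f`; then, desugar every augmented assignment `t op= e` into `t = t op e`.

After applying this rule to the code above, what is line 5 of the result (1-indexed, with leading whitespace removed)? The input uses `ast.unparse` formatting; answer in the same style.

Transformed code:
out = (1 >= 1) % (1 % 26) % num
out = (10 >= 10) % (10 % 26) * (num <= 38)
num = num - 38 // 32
if 17 <= num:
    num = 17 // out
    num = 12
else:
    process(base)
out = out + 19
width = out
num = num - num * base

num = 17 // out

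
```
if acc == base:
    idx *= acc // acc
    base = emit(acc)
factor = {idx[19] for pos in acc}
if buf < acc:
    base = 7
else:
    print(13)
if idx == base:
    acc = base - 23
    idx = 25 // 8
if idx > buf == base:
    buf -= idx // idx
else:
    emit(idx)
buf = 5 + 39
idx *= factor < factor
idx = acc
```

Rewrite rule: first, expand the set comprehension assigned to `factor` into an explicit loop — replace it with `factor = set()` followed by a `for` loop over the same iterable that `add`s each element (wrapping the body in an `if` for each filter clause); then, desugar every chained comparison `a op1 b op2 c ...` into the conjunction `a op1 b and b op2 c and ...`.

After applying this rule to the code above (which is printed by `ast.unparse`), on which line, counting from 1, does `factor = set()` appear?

4

Transformed code:
if acc == base:
    idx *= acc // acc
    base = emit(acc)
factor = set()
for pos in acc:
    factor.add(idx[19])
if buf < acc:
    base = 7
else:
    print(13)
if idx == base:
    acc = base - 23
    idx = 25 // 8
if idx > buf and buf == base:
    buf -= idx // idx
else:
    emit(idx)
buf = 5 + 39
idx *= factor < factor
idx = acc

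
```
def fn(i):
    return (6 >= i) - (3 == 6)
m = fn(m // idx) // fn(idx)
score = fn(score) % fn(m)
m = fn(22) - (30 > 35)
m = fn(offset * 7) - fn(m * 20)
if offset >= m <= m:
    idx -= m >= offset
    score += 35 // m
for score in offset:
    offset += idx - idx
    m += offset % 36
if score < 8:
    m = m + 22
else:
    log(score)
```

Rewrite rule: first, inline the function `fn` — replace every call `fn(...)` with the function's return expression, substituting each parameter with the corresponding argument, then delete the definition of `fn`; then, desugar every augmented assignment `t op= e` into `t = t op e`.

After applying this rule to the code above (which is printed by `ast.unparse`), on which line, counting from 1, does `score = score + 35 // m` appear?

Transformed code:
m = ((6 >= m // idx) - (3 == 6)) // ((6 >= idx) - (3 == 6))
score = ((6 >= score) - (3 == 6)) % ((6 >= m) - (3 == 6))
m = (6 >= 22) - (3 == 6) - (30 > 35)
m = (6 >= offset * 7) - (3 == 6) - ((6 >= m * 20) - (3 == 6))
if offset >= m <= m:
    idx = idx - (m >= offset)
    score = score + 35 // m
for score in offset:
    offset = offset + (idx - idx)
    m = m + offset % 36
if score < 8:
    m = m + 22
else:
    log(score)

7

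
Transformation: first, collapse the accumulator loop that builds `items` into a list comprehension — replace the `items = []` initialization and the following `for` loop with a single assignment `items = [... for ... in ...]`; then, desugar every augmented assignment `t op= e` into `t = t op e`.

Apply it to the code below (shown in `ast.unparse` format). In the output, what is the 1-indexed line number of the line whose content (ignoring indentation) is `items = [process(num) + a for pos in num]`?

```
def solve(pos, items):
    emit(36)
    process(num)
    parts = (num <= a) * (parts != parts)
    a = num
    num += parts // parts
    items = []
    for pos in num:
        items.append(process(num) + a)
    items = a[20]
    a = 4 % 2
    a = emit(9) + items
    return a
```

Transformed code:
def solve(pos, items):
    emit(36)
    process(num)
    parts = (num <= a) * (parts != parts)
    a = num
    num = num + parts // parts
    items = [process(num) + a for pos in num]
    items = a[20]
    a = 4 % 2
    a = emit(9) + items
    return a

7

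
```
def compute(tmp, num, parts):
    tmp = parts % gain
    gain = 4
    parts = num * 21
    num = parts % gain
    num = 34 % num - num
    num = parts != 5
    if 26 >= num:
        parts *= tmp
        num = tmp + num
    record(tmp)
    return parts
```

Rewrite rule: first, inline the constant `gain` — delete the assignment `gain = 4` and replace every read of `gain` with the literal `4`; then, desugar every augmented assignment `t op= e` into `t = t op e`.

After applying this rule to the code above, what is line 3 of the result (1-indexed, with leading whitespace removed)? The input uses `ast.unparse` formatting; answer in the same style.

Transformed code:
def compute(tmp, num, parts):
    tmp = parts % 4
    parts = num * 21
    num = parts % 4
    num = 34 % num - num
    num = parts != 5
    if 26 >= num:
        parts = parts * tmp
        num = tmp + num
    record(tmp)
    return parts

parts = num * 21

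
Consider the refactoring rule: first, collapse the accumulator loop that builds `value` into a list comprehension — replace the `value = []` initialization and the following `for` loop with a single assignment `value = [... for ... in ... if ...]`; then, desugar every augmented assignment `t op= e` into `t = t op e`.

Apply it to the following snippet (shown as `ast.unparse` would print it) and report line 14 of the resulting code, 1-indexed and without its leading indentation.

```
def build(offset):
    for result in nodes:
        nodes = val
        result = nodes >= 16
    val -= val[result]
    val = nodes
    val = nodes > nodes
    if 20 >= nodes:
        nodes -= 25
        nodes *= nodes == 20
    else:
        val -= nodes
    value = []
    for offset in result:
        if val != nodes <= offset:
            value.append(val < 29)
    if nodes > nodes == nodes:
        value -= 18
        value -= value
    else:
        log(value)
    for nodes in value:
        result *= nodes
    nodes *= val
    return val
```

if nodes > nodes == nodes:

Transformed code:
def build(offset):
    for result in nodes:
        nodes = val
        result = nodes >= 16
    val = val - val[result]
    val = nodes
    val = nodes > nodes
    if 20 >= nodes:
        nodes = nodes - 25
        nodes = nodes * (nodes == 20)
    else:
        val = val - nodes
    value = [val < 29 for offset in result if val != nodes <= offset]
    if nodes > nodes == nodes:
        value = value - 18
        value = value - value
    else:
        log(value)
    for nodes in value:
        result = result * nodes
    nodes = nodes * val
    return val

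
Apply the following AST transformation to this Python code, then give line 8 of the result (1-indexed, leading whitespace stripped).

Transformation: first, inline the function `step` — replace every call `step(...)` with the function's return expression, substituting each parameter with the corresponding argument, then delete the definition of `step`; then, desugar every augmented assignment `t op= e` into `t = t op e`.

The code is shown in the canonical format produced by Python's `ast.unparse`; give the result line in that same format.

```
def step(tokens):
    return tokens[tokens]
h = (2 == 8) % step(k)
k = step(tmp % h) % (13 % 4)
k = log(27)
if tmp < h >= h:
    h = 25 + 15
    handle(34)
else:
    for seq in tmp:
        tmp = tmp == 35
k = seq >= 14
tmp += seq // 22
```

for seq in tmp:

Transformed code:
h = (2 == 8) % k[k]
k = (tmp % h)[tmp % h] % (13 % 4)
k = log(27)
if tmp < h >= h:
    h = 25 + 15
    handle(34)
else:
    for seq in tmp:
        tmp = tmp == 35
k = seq >= 14
tmp = tmp + seq // 22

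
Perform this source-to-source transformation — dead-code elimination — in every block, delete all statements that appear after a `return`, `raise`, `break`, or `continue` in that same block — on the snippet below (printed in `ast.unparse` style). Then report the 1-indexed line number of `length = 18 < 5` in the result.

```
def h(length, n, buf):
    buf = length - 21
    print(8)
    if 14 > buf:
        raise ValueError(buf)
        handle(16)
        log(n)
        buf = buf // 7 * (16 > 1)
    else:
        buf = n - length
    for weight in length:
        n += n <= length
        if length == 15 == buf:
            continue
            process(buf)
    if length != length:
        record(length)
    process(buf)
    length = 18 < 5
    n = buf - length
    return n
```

Transformed code:
def h(length, n, buf):
    buf = length - 21
    print(8)
    if 14 > buf:
        raise ValueError(buf)
    else:
        buf = n - length
    for weight in length:
        n += n <= length
        if length == 15 == buf:
            continue
    if length != length:
        record(length)
    process(buf)
    length = 18 < 5
    n = buf - length
    return n

15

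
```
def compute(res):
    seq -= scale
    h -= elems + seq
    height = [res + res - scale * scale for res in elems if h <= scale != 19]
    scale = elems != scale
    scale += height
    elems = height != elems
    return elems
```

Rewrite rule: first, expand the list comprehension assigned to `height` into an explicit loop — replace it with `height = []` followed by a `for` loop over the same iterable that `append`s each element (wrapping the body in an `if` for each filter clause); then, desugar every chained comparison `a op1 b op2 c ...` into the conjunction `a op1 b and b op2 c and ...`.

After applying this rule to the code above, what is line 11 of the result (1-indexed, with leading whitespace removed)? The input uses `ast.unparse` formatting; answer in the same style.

return elems

Transformed code:
def compute(res):
    seq -= scale
    h -= elems + seq
    height = []
    for res in elems:
        if h <= scale and scale != 19:
            height.append(res + res - scale * scale)
    scale = elems != scale
    scale += height
    elems = height != elems
    return elems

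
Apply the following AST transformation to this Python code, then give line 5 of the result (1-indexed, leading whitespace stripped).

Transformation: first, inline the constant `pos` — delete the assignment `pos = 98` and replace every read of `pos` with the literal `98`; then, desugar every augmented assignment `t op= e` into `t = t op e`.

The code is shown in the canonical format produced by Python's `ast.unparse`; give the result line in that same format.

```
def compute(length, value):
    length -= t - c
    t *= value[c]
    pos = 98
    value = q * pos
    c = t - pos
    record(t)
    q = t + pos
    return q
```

c = t - 98

Transformed code:
def compute(length, value):
    length = length - (t - c)
    t = t * value[c]
    value = q * 98
    c = t - 98
    record(t)
    q = t + 98
    return q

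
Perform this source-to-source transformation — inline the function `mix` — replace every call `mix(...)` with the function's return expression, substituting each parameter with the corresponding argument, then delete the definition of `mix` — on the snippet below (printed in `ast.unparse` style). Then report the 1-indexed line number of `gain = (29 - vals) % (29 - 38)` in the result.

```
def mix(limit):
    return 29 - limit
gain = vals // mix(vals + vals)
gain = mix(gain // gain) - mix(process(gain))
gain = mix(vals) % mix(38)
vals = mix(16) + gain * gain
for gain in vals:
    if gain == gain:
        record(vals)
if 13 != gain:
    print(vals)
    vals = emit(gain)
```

3

Transformed code:
gain = vals // (29 - (vals + vals))
gain = 29 - gain // gain - (29 - process(gain))
gain = (29 - vals) % (29 - 38)
vals = 29 - 16 + gain * gain
for gain in vals:
    if gain == gain:
        record(vals)
if 13 != gain:
    print(vals)
    vals = emit(gain)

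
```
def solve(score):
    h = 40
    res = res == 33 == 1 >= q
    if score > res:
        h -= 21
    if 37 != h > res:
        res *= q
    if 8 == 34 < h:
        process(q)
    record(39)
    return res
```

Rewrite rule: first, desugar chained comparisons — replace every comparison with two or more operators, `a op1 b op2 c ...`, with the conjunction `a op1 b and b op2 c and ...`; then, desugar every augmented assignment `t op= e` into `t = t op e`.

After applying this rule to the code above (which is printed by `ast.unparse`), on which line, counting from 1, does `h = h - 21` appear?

5

Transformed code:
def solve(score):
    h = 40
    res = res == 33 and 33 == 1 and (1 >= q)
    if score > res:
        h = h - 21
    if 37 != h and h > res:
        res = res * q
    if 8 == 34 and 34 < h:
        process(q)
    record(39)
    return res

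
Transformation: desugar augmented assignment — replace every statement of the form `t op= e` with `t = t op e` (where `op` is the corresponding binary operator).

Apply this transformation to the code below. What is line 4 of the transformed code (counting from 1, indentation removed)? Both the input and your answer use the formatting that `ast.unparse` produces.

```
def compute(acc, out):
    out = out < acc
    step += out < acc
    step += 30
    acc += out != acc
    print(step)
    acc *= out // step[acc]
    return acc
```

Transformed code:
def compute(acc, out):
    out = out < acc
    step = step + (out < acc)
    step = step + 30
    acc = acc + (out != acc)
    print(step)
    acc = acc * (out // step[acc])
    return acc

step = step + 30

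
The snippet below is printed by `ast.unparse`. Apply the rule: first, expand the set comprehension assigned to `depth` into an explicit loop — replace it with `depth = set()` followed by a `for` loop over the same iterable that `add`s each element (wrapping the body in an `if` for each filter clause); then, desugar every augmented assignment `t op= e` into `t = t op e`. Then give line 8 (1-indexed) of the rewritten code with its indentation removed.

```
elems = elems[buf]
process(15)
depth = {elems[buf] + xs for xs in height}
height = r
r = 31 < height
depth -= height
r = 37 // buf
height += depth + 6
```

depth = depth - height

Transformed code:
elems = elems[buf]
process(15)
depth = set()
for xs in height:
    depth.add(elems[buf] + xs)
height = r
r = 31 < height
depth = depth - height
r = 37 // buf
height = height + (depth + 6)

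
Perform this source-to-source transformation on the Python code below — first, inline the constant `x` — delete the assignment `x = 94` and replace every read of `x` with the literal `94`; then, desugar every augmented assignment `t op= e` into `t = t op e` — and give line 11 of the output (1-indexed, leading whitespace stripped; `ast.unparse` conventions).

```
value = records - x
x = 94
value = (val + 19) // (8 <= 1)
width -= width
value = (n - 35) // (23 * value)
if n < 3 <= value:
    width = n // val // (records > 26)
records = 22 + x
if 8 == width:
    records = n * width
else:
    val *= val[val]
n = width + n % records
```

Transformed code:
value = records - 94
value = (val + 19) // (8 <= 1)
width = width - width
value = (n - 35) // (23 * value)
if n < 3 <= value:
    width = n // val // (records > 26)
records = 22 + 94
if 8 == width:
    records = n * width
else:
    val = val * val[val]
n = width + n % records

val = val * val[val]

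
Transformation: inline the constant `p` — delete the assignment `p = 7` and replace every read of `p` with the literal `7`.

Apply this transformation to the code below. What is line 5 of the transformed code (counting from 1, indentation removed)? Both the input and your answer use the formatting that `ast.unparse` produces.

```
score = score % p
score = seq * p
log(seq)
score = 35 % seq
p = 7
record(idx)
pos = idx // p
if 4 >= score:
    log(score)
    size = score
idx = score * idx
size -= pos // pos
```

record(idx)

Transformed code:
score = score % 7
score = seq * 7
log(seq)
score = 35 % seq
record(idx)
pos = idx // 7
if 4 >= score:
    log(score)
    size = score
idx = score * idx
size -= pos // pos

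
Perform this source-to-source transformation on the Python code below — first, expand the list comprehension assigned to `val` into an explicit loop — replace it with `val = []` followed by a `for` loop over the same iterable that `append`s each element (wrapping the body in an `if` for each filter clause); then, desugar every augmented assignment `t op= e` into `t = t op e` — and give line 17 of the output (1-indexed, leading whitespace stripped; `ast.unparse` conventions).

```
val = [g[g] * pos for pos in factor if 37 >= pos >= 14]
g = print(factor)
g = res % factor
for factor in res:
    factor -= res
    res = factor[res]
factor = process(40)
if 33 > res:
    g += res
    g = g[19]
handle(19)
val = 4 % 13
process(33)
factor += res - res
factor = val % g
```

factor = factor + (res - res)

Transformed code:
val = []
for pos in factor:
    if 37 >= pos >= 14:
        val.append(g[g] * pos)
g = print(factor)
g = res % factor
for factor in res:
    factor = factor - res
    res = factor[res]
factor = process(40)
if 33 > res:
    g = g + res
    g = g[19]
handle(19)
val = 4 % 13
process(33)
factor = factor + (res - res)
factor = val % g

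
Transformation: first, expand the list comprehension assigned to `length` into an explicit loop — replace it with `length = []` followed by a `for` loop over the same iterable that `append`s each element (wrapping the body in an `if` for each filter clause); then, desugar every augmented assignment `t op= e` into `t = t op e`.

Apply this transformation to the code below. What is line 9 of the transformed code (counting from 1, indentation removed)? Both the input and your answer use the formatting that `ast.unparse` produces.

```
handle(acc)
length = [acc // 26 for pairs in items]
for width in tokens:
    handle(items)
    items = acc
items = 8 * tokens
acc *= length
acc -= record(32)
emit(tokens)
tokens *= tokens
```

acc = acc * length

Transformed code:
handle(acc)
length = []
for pairs in items:
    length.append(acc // 26)
for width in tokens:
    handle(items)
    items = acc
items = 8 * tokens
acc = acc * length
acc = acc - record(32)
emit(tokens)
tokens = tokens * tokens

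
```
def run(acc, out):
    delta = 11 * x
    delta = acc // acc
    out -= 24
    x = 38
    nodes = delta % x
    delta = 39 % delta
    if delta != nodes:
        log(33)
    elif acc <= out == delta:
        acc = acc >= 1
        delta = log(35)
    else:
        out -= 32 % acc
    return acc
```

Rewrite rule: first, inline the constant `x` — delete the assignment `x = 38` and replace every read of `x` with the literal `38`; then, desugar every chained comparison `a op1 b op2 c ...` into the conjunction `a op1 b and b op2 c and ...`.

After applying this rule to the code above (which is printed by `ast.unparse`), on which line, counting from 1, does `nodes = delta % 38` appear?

Transformed code:
def run(acc, out):
    delta = 11 * 38
    delta = acc // acc
    out -= 24
    nodes = delta % 38
    delta = 39 % delta
    if delta != nodes:
        log(33)
    elif acc <= out and out == delta:
        acc = acc >= 1
        delta = log(35)
    else:
        out -= 32 % acc
    return acc

5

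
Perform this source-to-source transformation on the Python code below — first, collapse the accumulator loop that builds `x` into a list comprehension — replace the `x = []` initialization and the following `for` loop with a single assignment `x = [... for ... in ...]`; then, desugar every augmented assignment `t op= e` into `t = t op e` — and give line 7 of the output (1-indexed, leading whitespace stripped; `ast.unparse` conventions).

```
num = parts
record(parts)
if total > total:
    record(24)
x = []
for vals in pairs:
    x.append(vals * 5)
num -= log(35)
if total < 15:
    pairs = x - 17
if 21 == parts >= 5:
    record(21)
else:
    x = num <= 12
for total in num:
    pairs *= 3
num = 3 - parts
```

Transformed code:
num = parts
record(parts)
if total > total:
    record(24)
x = [vals * 5 for vals in pairs]
num = num - log(35)
if total < 15:
    pairs = x - 17
if 21 == parts >= 5:
    record(21)
else:
    x = num <= 12
for total in num:
    pairs = pairs * 3
num = 3 - parts

if total < 15:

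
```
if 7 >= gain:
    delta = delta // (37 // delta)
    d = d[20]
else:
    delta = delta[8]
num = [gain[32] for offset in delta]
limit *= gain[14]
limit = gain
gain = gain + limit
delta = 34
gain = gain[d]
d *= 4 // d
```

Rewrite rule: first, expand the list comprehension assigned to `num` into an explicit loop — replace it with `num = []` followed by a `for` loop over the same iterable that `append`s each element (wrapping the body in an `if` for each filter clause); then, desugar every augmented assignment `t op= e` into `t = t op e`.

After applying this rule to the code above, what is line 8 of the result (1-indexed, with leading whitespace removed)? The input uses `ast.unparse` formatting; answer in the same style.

Transformed code:
if 7 >= gain:
    delta = delta // (37 // delta)
    d = d[20]
else:
    delta = delta[8]
num = []
for offset in delta:
    num.append(gain[32])
limit = limit * gain[14]
limit = gain
gain = gain + limit
delta = 34
gain = gain[d]
d = d * (4 // d)

num.append(gain[32])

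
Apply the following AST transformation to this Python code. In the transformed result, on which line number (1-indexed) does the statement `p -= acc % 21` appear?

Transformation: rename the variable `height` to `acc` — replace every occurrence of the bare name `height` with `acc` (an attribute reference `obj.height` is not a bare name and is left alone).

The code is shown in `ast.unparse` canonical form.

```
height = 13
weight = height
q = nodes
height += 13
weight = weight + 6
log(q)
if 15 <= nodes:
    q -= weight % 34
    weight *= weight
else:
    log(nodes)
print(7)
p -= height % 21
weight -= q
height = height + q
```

13

Transformed code:
acc = 13
weight = acc
q = nodes
acc += 13
weight = weight + 6
log(q)
if 15 <= nodes:
    q -= weight % 34
    weight *= weight
else:
    log(nodes)
print(7)
p -= acc % 21
weight -= q
acc = acc + q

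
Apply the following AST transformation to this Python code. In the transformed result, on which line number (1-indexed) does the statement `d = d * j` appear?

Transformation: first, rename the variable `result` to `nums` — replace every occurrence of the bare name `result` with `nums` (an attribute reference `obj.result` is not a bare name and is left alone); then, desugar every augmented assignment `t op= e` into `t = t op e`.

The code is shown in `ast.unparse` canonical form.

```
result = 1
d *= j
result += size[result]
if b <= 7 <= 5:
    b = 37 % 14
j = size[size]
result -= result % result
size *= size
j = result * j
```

Transformed code:
nums = 1
d = d * j
nums = nums + size[nums]
if b <= 7 <= 5:
    b = 37 % 14
j = size[size]
nums = nums - nums % nums
size = size * size
j = nums * j

2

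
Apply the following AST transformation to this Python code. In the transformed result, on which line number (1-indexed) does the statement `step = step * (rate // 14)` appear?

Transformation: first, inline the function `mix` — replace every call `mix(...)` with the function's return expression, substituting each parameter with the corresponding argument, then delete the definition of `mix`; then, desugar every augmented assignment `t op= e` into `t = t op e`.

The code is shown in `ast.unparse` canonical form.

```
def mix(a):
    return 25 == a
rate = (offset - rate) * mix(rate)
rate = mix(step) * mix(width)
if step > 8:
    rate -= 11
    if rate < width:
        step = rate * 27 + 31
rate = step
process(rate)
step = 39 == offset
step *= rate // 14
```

Transformed code:
rate = (offset - rate) * (25 == rate)
rate = (25 == step) * (25 == width)
if step > 8:
    rate = rate - 11
    if rate < width:
        step = rate * 27 + 31
rate = step
process(rate)
step = 39 == offset
step = step * (rate // 14)

10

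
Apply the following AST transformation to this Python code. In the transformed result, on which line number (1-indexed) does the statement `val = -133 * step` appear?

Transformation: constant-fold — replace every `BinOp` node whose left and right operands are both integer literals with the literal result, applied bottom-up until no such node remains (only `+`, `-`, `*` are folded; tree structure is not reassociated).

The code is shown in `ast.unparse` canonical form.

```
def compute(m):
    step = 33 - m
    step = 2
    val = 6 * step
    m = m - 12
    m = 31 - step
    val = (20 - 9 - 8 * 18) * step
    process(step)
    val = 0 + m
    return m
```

7

Transformed code:
def compute(m):
    step = 33 - m
    step = 2
    val = 6 * step
    m = m - 12
    m = 31 - step
    val = -133 * step
    process(step)
    val = 0 + m
    return m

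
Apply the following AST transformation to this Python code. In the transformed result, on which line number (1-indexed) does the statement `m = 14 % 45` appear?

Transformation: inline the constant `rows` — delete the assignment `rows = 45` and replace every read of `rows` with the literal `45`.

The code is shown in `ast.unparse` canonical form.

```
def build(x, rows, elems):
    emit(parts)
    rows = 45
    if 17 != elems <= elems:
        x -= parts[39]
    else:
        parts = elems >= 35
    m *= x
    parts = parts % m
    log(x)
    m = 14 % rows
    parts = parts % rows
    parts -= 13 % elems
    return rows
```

Transformed code:
def build(x, rows, elems):
    emit(parts)
    if 17 != elems <= elems:
        x -= parts[39]
    else:
        parts = elems >= 35
    m *= x
    parts = parts % m
    log(x)
    m = 14 % 45
    parts = parts % 45
    parts -= 13 % elems
    return 45

10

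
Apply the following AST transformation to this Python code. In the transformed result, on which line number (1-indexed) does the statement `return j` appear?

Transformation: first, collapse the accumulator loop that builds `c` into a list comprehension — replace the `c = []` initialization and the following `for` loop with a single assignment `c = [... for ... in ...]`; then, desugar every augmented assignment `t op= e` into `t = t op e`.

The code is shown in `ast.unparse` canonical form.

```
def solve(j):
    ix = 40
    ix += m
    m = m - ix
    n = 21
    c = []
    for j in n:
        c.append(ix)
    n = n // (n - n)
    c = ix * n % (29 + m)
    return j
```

Transformed code:
def solve(j):
    ix = 40
    ix = ix + m
    m = m - ix
    n = 21
    c = [ix for j in n]
    n = n // (n - n)
    c = ix * n % (29 + m)
    return j

9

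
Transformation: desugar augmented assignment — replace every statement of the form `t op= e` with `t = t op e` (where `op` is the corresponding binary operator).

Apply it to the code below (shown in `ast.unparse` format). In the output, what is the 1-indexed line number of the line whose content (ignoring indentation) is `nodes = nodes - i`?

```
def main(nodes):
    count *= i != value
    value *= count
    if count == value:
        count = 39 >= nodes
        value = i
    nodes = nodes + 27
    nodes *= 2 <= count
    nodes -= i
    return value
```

9

Transformed code:
def main(nodes):
    count = count * (i != value)
    value = value * count
    if count == value:
        count = 39 >= nodes
        value = i
    nodes = nodes + 27
    nodes = nodes * (2 <= count)
    nodes = nodes - i
    return value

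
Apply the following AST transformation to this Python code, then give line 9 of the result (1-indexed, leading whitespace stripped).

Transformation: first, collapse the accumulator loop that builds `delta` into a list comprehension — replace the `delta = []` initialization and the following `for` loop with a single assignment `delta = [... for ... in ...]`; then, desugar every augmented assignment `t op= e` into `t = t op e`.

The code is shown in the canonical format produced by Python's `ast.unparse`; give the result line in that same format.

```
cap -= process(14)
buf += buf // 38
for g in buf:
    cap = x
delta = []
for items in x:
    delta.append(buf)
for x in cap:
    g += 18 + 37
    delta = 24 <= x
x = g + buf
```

Transformed code:
cap = cap - process(14)
buf = buf + buf // 38
for g in buf:
    cap = x
delta = [buf for items in x]
for x in cap:
    g = g + (18 + 37)
    delta = 24 <= x
x = g + buf

x = g + buf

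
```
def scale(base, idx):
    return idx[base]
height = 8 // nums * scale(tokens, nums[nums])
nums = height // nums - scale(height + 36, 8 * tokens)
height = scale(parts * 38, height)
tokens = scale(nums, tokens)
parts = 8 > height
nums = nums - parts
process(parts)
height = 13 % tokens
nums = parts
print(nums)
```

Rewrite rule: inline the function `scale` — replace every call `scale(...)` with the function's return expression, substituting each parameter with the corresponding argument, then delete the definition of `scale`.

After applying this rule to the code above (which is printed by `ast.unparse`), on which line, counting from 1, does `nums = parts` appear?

Transformed code:
height = 8 // nums * nums[nums][tokens]
nums = height // nums - (8 * tokens)[height + 36]
height = height[parts * 38]
tokens = tokens[nums]
parts = 8 > height
nums = nums - parts
process(parts)
height = 13 % tokens
nums = parts
print(nums)

9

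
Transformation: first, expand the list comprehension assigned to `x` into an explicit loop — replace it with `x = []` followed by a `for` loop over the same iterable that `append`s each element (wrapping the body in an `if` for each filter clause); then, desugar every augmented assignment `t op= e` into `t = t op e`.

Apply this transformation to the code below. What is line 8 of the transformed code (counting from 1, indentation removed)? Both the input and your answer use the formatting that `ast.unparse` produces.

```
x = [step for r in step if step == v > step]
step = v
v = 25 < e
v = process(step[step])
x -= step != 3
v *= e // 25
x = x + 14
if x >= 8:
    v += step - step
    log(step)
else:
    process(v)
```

x = x - (step != 3)

Transformed code:
x = []
for r in step:
    if step == v > step:
        x.append(step)
step = v
v = 25 < e
v = process(step[step])
x = x - (step != 3)
v = v * (e // 25)
x = x + 14
if x >= 8:
    v = v + (step - step)
    log(step)
else:
    process(v)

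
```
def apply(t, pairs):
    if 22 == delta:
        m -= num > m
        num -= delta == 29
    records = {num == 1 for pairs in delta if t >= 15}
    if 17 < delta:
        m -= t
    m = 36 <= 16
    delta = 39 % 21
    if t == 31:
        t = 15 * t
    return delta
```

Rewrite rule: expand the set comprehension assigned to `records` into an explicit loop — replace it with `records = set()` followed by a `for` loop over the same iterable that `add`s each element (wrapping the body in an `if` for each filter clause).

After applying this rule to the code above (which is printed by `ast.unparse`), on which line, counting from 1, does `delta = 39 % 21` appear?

12

Transformed code:
def apply(t, pairs):
    if 22 == delta:
        m -= num > m
        num -= delta == 29
    records = set()
    for pairs in delta:
        if t >= 15:
            records.add(num == 1)
    if 17 < delta:
        m -= t
    m = 36 <= 16
    delta = 39 % 21
    if t == 31:
        t = 15 * t
    return delta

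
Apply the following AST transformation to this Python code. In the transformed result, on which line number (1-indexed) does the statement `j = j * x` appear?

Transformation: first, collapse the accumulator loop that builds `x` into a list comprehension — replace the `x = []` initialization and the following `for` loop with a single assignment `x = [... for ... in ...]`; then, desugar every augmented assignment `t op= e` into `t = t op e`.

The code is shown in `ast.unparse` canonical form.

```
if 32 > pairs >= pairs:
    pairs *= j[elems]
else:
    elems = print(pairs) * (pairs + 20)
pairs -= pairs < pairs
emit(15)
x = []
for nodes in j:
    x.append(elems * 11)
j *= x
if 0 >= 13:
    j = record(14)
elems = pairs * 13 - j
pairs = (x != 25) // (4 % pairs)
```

Transformed code:
if 32 > pairs >= pairs:
    pairs = pairs * j[elems]
else:
    elems = print(pairs) * (pairs + 20)
pairs = pairs - (pairs < pairs)
emit(15)
x = [elems * 11 for nodes in j]
j = j * x
if 0 >= 13:
    j = record(14)
elems = pairs * 13 - j
pairs = (x != 25) // (4 % pairs)

8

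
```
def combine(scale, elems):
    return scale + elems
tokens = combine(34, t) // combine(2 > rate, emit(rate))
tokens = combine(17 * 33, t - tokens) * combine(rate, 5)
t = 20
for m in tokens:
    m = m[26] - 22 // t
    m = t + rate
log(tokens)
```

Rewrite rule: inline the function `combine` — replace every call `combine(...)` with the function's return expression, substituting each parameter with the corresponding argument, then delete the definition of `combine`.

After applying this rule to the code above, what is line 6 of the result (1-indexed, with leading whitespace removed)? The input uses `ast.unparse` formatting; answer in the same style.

Transformed code:
tokens = (34 + t) // ((2 > rate) + emit(rate))
tokens = (17 * 33 + (t - tokens)) * (rate + 5)
t = 20
for m in tokens:
    m = m[26] - 22 // t
    m = t + rate
log(tokens)

m = t + rate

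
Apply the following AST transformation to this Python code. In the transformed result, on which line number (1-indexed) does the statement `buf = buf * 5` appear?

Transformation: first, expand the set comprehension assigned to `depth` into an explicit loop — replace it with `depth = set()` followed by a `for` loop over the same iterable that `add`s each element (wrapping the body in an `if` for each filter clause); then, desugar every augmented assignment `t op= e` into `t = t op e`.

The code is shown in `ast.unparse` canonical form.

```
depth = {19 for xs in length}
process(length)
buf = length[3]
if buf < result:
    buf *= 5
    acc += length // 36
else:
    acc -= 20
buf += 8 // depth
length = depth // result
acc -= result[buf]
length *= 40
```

Transformed code:
depth = set()
for xs in length:
    depth.add(19)
process(length)
buf = length[3]
if buf < result:
    buf = buf * 5
    acc = acc + length // 36
else:
    acc = acc - 20
buf = buf + 8 // depth
length = depth // result
acc = acc - result[buf]
length = length * 40

7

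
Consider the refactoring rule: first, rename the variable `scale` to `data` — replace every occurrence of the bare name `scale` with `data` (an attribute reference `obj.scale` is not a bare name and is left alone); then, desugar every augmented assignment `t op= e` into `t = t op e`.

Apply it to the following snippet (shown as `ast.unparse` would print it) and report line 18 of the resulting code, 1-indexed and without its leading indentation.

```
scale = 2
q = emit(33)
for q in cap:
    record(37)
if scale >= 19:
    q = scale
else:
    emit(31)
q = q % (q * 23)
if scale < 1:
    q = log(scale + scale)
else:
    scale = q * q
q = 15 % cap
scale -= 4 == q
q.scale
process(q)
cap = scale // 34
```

Transformed code:
data = 2
q = emit(33)
for q in cap:
    record(37)
if data >= 19:
    q = data
else:
    emit(31)
q = q % (q * 23)
if data < 1:
    q = log(data + data)
else:
    data = q * q
q = 15 % cap
data = data - (4 == q)
q.scale
process(q)
cap = data // 34

cap = data // 34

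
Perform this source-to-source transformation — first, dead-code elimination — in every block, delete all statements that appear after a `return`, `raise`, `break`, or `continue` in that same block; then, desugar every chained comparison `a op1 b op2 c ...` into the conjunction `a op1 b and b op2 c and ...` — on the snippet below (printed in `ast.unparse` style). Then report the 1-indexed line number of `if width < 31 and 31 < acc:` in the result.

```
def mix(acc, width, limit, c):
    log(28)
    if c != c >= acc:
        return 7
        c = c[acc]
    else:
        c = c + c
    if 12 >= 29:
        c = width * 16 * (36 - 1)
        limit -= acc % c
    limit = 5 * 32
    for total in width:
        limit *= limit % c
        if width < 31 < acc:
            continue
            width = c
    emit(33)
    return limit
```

13

Transformed code:
def mix(acc, width, limit, c):
    log(28)
    if c != c and c >= acc:
        return 7
    else:
        c = c + c
    if 12 >= 29:
        c = width * 16 * (36 - 1)
        limit -= acc % c
    limit = 5 * 32
    for total in width:
        limit *= limit % c
        if width < 31 and 31 < acc:
            continue
    emit(33)
    return limit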